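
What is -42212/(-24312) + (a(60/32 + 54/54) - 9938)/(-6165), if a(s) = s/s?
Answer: 41818777/12490290 ≈ 3.3481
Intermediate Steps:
a(s) = 1
-42212/(-24312) + (a(60/32 + 54/54) - 9938)/(-6165) = -42212/(-24312) + (1 - 9938)/(-6165) = -42212*(-1/24312) - 9937*(-1/6165) = 10553/6078 + 9937/6165 = 41818777/12490290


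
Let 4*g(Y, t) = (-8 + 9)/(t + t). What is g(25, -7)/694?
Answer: -1/38864 ≈ -2.5731e-5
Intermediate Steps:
g(Y, t) = 1/(8*t) (g(Y, t) = ((-8 + 9)/(t + t))/4 = (1/(2*t))/4 = 1/(8*t))
g(25, -7)/694 = ((⅛)/(-7))/694 = ((⅛)*(-⅐))*(1/694) = -1/56*1/694 = -1/38864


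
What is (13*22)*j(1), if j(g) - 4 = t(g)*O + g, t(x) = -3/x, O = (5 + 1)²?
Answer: -29458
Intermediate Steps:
O = 36 (O = 6² = 36)
j(g) = 4 + g - 108/g (j(g) = 4 + (-3/g*36 + g) = 4 + (-108/g + g) = 4 + (g - 108/g) = 4 + g - 108/g)
(13*22)*j(1) = (13*22)*(4 + 1 - 108/1) = 286*(4 + 1 - 108*1) = 286*(4 + 1 - 108) = 286*(-103) = -29458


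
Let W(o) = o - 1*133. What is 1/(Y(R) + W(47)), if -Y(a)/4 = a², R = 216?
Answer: -1/186710 ≈ -5.3559e-6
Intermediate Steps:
W(o) = -133 + o (W(o) = o - 133 = -133 + o)
Y(a) = -4*a²
1/(Y(R) + W(47)) = 1/(-4*216² + (-133 + 47)) = 1/(-4*46656 - 86) = 1/(-186624 - 86) = 1/(-186710) = -1/186710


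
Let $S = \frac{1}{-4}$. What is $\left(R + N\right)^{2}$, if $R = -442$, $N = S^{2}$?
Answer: $\frac{49999041}{256} \approx 1.9531 \cdot 10^{5}$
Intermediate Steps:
$S = - \frac{1}{4} \approx -0.25$
$N = \frac{1}{16}$ ($N = \left(- \frac{1}{4}\right)^{2} = \frac{1}{16} \approx 0.0625$)
$\left(R + N\right)^{2} = \left(-442 + \frac{1}{16}\right)^{2} = \left(- \frac{7071}{16}\right)^{2} = \frac{49999041}{256}$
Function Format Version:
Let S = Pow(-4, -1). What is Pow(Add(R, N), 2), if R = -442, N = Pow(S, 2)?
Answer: Rational(49999041, 256) ≈ 1.9531e+5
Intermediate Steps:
S = Rational(-1, 4) ≈ -0.25000
N = Rational(1, 16) (N = Pow(Rational(-1, 4), 2) = Rational(1, 16) ≈ 0.062500)
Pow(Add(R, N), 2) = Pow(Add(-442, Rational(1, 16)), 2) = Pow(Rational(-7071, 16), 2) = Rational(49999041, 256)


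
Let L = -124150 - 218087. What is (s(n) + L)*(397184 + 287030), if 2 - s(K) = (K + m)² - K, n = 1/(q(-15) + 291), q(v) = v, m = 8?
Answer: -8920430707715855/38088 ≈ -2.3421e+11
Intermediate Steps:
n = 1/276 (n = 1/(-15 + 291) = 1/276 ≈ 0.0036232)
L = -342237
s(K) = 2 + K - (8 + K)² (s(K) = 2 - ((K + 8)² - K) = 2 - ((8 + K)² - K) = 2 + (K - (8 + K)²) = 2 + K - (8 + K)²)
(s(n) + L)*(397184 + 287030) = ((2 + 1/276 - (8 + 1/276)²) - 342237)*(397184 + 287030) = ((2 + 1/276 - (2209/276)²) - 342237)*684214 = ((2 + 1/276 - 1*4879681/76176) - 342237)*684214 = ((2 + 1/276 - 4879681/76176) - 342237)*684214 = (-4727053/76176 - 342237)*684214 = -26074972765/76176*684214 = -8920430707715855/38088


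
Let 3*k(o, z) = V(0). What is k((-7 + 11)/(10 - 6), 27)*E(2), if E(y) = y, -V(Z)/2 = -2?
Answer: 8/3 ≈ 2.6667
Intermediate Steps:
V(Z) = 4 (V(Z) = -2*(-2) = 4)
k(o, z) = 4/3 (k(o, z) = (⅓)*4 = 4/3)
k((-7 + 11)/(10 - 6), 27)*E(2) = (4/3)*2 = 8/3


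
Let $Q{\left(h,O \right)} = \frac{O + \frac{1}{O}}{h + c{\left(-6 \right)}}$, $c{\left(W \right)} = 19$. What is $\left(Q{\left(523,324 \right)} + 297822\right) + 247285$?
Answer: $\frac{95725255033}{175608} \approx 5.4511 \cdot 10^{5}$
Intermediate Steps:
$Q{\left(h,O \right)} = \frac{O + \frac{1}{O}}{19 + h}$ ($Q{\left(h,O \right)} = \frac{O + \frac{1}{O}}{h + 19} = \frac{O + \frac{1}{O}}{19 + h}$)
$\left(Q{\left(523,324 \right)} + 297822\right) + 247285 = \left(\frac{1 + 324^{2}}{324 \left(19 + 523\right)} + 297822\right) + 247285 = \left(\frac{1 + 104976}{324 \cdot 542} + 297822\right) + 247285 = \left(\frac{1}{324} \cdot \frac{1}{542} \cdot 104977 + 297822\right) + 247285 = \left(\frac{104977}{175608} + 297822\right) + 247285 = \frac{52300030753}{175608} + 247285 = \frac{95725255033}{175608}$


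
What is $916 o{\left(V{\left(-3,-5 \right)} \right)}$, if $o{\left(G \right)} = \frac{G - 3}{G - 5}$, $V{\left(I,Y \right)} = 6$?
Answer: $2748$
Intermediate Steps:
$o{\left(G \right)} = \frac{-3 + G}{-5 + G}$
$916 o{\left(V{\left(-3,-5 \right)} \right)} = 916 \frac{-3 + 6}{-5 + 6} = 916 \cdot 1^{-1} \cdot 3 = 916 \cdot 1 \cdot 3 = 916 \cdot 3 = 2748$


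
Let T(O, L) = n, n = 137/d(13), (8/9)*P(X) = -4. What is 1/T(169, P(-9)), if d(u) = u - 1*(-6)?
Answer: 19/137 ≈ 0.13869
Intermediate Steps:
P(X) = -9/2 (P(X) = (9/8)*(-4) = -9/2)
d(u) = 6 + u (d(u) = u + 6 = 6 + u)
n = 137/19 (n = 137/(6 + 13) = 137/19 ≈ 7.2105)
T(O, L) = 137/19
1/T(169, P(-9)) = 1/(137/19) = 19/137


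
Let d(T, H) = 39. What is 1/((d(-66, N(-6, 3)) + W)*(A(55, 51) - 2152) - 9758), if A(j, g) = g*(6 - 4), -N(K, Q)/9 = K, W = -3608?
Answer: 1/7306692 ≈ 1.3686e-7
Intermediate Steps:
N(K, Q) = -9*K
A(j, g) = 2*g (A(j, g) = g*2 = 2*g)
1/((d(-66, N(-6, 3)) + W)*(A(55, 51) - 2152) - 9758) = 1/((39 - 3608)*(2*51 - 2152) - 9758) = 1/(-3569*(102 - 2152) - 9758) = 1/(-3569*(-2050) - 9758) = 1/(7316450 - 9758) = 1/7306692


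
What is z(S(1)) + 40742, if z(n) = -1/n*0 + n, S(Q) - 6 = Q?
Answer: 40749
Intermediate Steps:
S(Q) = 6 + Q
z(n) = n (z(n) = 0 + n = n)
z(S(1)) + 40742 = (6 + 1) + 40742 = 7 + 40742 = 40749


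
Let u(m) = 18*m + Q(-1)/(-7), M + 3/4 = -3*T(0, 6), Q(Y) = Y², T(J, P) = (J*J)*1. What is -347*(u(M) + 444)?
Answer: -2090675/14 ≈ -1.4933e+5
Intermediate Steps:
T(J, P) = J² (T(J, P) = J²*1 = J²)
M = -¾ (M = -¾ - 3*0² = -¾ - 3*0 = -¾ + 0 = -¾ ≈ -0.75000)
u(m) = -⅐ + 18*m (u(m) = 18*m + (-1)²/(-7) = 18*m + 1*(-⅐) = 18*m - ⅐ = -⅐ + 18*m)
-347*(u(M) + 444) = -347*((-⅐ + 18*(-¾)) + 444) = -347*((-⅐ - 27/2) + 444) = -347*(-191/14 + 444) = -347*6025/14 = -2090675/14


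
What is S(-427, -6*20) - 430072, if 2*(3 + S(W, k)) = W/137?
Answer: -117840977/274 ≈ -4.3008e+5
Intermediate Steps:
S(W, k) = -3 + W/274 (S(W, k) = -3 + (W/137)/2 = -3 + W/274)
S(-427, -6*20) - 430072 = (-3 + (1/274)*(-427)) - 430072 = (-3 - 427/274) - 430072 = -1249/274 - 430072 = -117840977/274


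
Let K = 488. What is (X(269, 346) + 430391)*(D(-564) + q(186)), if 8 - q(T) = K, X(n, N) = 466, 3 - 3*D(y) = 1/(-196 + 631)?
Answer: -29925220808/145 ≈ -2.0638e+8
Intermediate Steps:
D(y) = 1304/1305 (D(y) = 1 - 1/(3*(-196 + 631)) = 1 - ⅓/435 = 1 - ⅓*1/435 = 1 - 1/1305 = 1304/1305)
q(T) = -480 (q(T) = 8 - 1*488 = 8 - 488 = -480)
(X(269, 346) + 430391)*(D(-564) + q(186)) = (466 + 430391)*(1304/1305 - 480) = 430857*(-625096/1305) = -29925220808/145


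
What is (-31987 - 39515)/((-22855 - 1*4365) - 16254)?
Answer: 35751/21737 ≈ 1.6447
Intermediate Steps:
(-31987 - 39515)/((-22855 - 1*4365) - 16254) = -71502/((-22855 - 4365) - 16254) = -71502/(-27220 - 16254) = -71502/(-43474) = -71502*(-1/43474) = 35751/21737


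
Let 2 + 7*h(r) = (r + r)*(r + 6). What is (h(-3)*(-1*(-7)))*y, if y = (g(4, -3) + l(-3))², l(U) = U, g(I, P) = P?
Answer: -720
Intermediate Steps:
h(r) = -2/7 + 2*r*(6 + r)/7 (h(r) = -2/7 + ((r + r)*(r + 6))/7 = -2/7 + ((2*r)*(6 + r))/7 = -2/7 + (2*r*(6 + r))/7 = -2/7 + 2*r*(6 + r)/7)
y = 36 (y = (-3 - 3)² = (-6)² = 36)
(h(-3)*(-1*(-7)))*y = ((-2/7 + (2/7)*(-3)² + (12/7)*(-3))*(-1*(-7)))*36 = ((-2/7 + (2/7)*9 - 36/7)*7)*36 = ((-2/7 + 18/7 - 36/7)*7)*36 = -20/7*7*36 = -20*36 = -720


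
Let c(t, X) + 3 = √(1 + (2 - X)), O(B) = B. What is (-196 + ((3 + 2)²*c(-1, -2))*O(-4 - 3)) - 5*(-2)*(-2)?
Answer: 309 - 175*√5 ≈ -82.312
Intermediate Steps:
c(t, X) = -3 + √(3 - X) (c(t, X) = -3 + √(1 + (2 - X)) = -3 + √(3 - X))
(-196 + ((3 + 2)²*c(-1, -2))*O(-4 - 3)) - 5*(-2)*(-2) = (-196 + ((3 + 2)²*(-3 + √(3 - 1*(-2))))*(-4 - 3)) - 5*(-2)*(-2) = (-196 + (5²*(-3 + √(3 + 2)))*(-7)) + 10*(-2) = (-196 + (25*(-3 + √5))*(-7)) - 20 = (-196 + (-75 + 25*√5)*(-7)) - 20 = (-196 + (525 - 175*√5)) - 20 = (329 - 175*√5) - 20 = 309 - 175*√5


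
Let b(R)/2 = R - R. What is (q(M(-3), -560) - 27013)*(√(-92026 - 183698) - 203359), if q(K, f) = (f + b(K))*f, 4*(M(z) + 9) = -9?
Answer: -58280045733 + 5158566*I*√851 ≈ -5.828e+10 + 1.5049e+8*I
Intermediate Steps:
M(z) = -45/4 (M(z) = -9 + (¼)*(-9) = -9 - 9/4 = -45/4)
b(R) = 0 (b(R) = 2*(R - R) = 2*0 = 0)
q(K, f) = f² (q(K, f) = (f + 0)*f = f*f = f²)
(q(M(-3), -560) - 27013)*(√(-92026 - 183698) - 203359) = ((-560)² - 27013)*(√(-92026 - 183698) - 203359) = (313600 - 27013)*(√(-275724) - 203359) = 286587*(18*I*√851 - 203359) = 286587*(-203359 + 18*I*√851) = -58280045733 + 5158566*I*√851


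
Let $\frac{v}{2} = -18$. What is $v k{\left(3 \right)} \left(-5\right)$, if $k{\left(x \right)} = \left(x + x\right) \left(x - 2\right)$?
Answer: $1080$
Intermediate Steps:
$k{\left(x \right)} = 2 x \left(-2 + x\right)$
$v = -36$ ($v = 2 \left(-18\right) = -36$)
$v k{\left(3 \right)} \left(-5\right) = - 36 \cdot 2 \cdot 3 \left(-2 + 3\right) \left(-5\right) = - 36 \cdot 2 \cdot 3 \cdot 1 \left(-5\right) = \left(-36\right) 6 \left(-5\right) = \left(-216\right) \left(-5\right) = 1080$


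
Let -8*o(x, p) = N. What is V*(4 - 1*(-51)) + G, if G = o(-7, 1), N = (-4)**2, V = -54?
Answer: -2972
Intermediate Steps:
N = 16
o(x, p) = -2 (o(x, p) = -1/8*16 = -2)
G = -2
V*(4 - 1*(-51)) + G = -54*(4 - 1*(-51)) - 2 = -54*(4 + 51) - 2 = -54*55 - 2 = -2970 - 2 = -2972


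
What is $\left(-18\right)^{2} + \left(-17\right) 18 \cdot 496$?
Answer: $-151452$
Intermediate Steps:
$\left(-18\right)^{2} + \left(-17\right) 18 \cdot 496 = 324 - 151776 = -151452$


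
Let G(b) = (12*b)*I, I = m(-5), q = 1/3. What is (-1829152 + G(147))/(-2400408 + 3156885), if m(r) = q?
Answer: -1828564/756477 ≈ -2.4172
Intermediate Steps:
q = ⅓ ≈ 0.33333
m(r) = ⅓
I = ⅓ ≈ 0.33333
G(b) = 4*b (G(b) = (12*b)*(⅓) = 4*b)
(-1829152 + G(147))/(-2400408 + 3156885) = (-1829152 + 4*147)/(-2400408 + 3156885) = (-1829152 + 588)/756477 = -1828564*1/756477 = -1828564/756477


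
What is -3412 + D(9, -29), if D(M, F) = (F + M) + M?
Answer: -3423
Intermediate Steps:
D(M, F) = F + 2*M
-3412 + D(9, -29) = -3412 + (-29 + 2*9) = -3412 + (-29 + 18) = -3412 - 11 = -3423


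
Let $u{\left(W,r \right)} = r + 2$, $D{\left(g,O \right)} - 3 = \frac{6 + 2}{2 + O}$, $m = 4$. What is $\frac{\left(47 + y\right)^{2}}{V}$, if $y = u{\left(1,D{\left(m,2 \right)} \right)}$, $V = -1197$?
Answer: $- \frac{324}{133} \approx -2.4361$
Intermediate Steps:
$D{\left(g,O \right)} = 3 + \frac{8}{2 + O}$ ($D{\left(g,O \right)} = 3 + \frac{6 + 2}{2 + O} = 3 + \frac{8}{2 + O}$)
$u{\left(W,r \right)} = 2 + r$
$y = 7$ ($y = 2 + \frac{14 + 3 \cdot 2}{2 + 2} = 2 + \frac{14 + 6}{4} = 2 + \frac{1}{4} \cdot 20 = 2 + 5 = 7$)
$\frac{\left(47 + y\right)^{2}}{V} = \frac{\left(47 + 7\right)^{2}}{-1197} = 54^{2} \left(- \frac{1}{1197}\right) = 2916 \left(- \frac{1}{1197}\right) = - \frac{324}{133}$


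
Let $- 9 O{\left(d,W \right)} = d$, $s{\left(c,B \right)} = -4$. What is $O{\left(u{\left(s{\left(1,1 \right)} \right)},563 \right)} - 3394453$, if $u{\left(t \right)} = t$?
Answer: $- \frac{30550073}{9} \approx -3.3945 \cdot 10^{6}$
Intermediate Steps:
$O{\left(d,W \right)} = - \frac{d}{9}$
$O{\left(u{\left(s{\left(1,1 \right)} \right)},563 \right)} - 3394453 = \left(- \frac{1}{9}\right) \left(-4\right) - 3394453 = \frac{4}{9} - 3394453 = - \frac{30550073}{9}$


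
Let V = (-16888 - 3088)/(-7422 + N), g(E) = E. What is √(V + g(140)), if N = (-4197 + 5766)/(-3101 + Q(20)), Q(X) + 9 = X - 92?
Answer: 2*√19899281403302199/23618373 ≈ 11.945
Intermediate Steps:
Q(X) = -101 + X (Q(X) = -9 + (X - 92) = -9 + (-92 + X) = -101 + X)
N = -1569/3182 (N = (-4197 + 5766)/(-3101 + (-101 + 20)) = 1569/(-3101 - 81) = 1569/(-3182) = 1569*(-1/3182) = -1569/3182 ≈ -0.49309)
V = 63563632/23618373 (V = (-16888 - 3088)/(-7422 - 1569/3182) = -19976/(-23618373/3182) = -19976*(-3182/23618373) = 63563632/23618373 ≈ 2.6913)
√(V + g(140)) = √(63563632/23618373 + 140) = √(3370135852/23618373) = 2*√19899281403302199/23618373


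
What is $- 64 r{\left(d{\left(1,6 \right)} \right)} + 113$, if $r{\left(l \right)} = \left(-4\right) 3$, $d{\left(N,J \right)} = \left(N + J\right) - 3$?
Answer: $881$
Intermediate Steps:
$d{\left(N,J \right)} = -3 + J + N$ ($d{\left(N,J \right)} = \left(J + N\right) - 3 = -3 + J + N$)
$r{\left(l \right)} = -12$
$- 64 r{\left(d{\left(1,6 \right)} \right)} + 113 = \left(-64\right) \left(-12\right) + 113 = 768 + 113 = 881$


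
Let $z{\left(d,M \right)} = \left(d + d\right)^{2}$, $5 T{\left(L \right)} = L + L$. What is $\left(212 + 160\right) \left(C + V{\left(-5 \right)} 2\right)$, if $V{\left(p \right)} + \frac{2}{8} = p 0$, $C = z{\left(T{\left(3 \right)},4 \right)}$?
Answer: $\frac{48918}{25} \approx 1956.7$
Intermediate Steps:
$T{\left(L \right)} = \frac{2 L}{5}$ ($T{\left(L \right)} = \frac{L + L}{5} = \frac{2 L}{5}$)
$z{\left(d,M \right)} = 4 d^{2}$ ($z{\left(d,M \right)} = \left(2 d\right)^{2} = 4 d^{2}$)
$C = \frac{144}{25}$ ($C = 4 \left(\frac{2}{5} \cdot 3\right)^{2} = 4 \left(\frac{6}{5}\right)^{2} = 4 \cdot \frac{36}{25} = \frac{144}{25} \approx 5.76$)
$V{\left(p \right)} = - \frac{1}{4}$ ($V{\left(p \right)} = - \frac{1}{4} + p 0 = - \frac{1}{4} + 0 = - \frac{1}{4}$)
$\left(212 + 160\right) \left(C + V{\left(-5 \right)} 2\right) = \left(212 + 160\right) \left(\frac{144}{25} - \frac{1}{2}\right) = 372 \left(\frac{144}{25} - \frac{1}{2}\right) = 372 \cdot \frac{263}{50} = \frac{48918}{25}$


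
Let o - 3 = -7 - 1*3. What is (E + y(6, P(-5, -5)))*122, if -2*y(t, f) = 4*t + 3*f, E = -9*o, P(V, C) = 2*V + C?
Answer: 8967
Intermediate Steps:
o = -7 (o = 3 + (-7 - 1*3) = 3 + (-7 - 3) = 3 - 10 = -7)
P(V, C) = C + 2*V
E = 63 (E = -9*(-7) = 63)
y(t, f) = -2*t - 3*f/2 (y(t, f) = -(4*t + 3*f)/2 = -(3*f + 4*t)/2 = -2*t - 3*f/2)
(E + y(6, P(-5, -5)))*122 = (63 + (-2*6 - 3*(-5 + 2*(-5))/2))*122 = (63 + (-12 - 3*(-5 - 10)/2))*122 = (63 + (-12 - 3/2*(-15)))*122 = (63 + (-12 + 45/2))*122 = (63 + 21/2)*122 = (147/2)*122 = 8967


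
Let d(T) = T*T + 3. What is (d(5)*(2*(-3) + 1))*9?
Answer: -1260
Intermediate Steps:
d(T) = 3 + T² (d(T) = T² + 3 = 3 + T²)
(d(5)*(2*(-3) + 1))*9 = ((3 + 5²)*(2*(-3) + 1))*9 = ((3 + 25)*(-6 + 1))*9 = (28*(-5))*9 = -140*9 = -1260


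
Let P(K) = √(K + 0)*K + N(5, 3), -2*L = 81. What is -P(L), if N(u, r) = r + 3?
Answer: -6 + 729*I*√2/4 ≈ -6.0 + 257.74*I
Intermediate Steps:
N(u, r) = 3 + r
L = -81/2 (L = -½*81 = -81/2 ≈ -40.500)
P(K) = 6 + K^(3/2) (P(K) = √(K + 0)*K + (3 + 3) = √K*K + 6 = K^(3/2) + 6 = 6 + K^(3/2))
-P(L) = -(6 + (-81/2)^(3/2)) = -(6 - 729*I*√2/4) = -6 + 729*I*√2/4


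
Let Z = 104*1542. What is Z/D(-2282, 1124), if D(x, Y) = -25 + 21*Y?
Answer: 160368/23579 ≈ 6.8013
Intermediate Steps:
Z = 160368
Z/D(-2282, 1124) = 160368/(-25 + 21*1124) = 160368/(-25 + 23604) = 160368/23579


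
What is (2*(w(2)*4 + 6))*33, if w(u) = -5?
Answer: -924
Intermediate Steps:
(2*(w(2)*4 + 6))*33 = (2*(-5*4 + 6))*33 = (2*(-20 + 6))*33 = (2*(-14))*33 = -28*33 = -924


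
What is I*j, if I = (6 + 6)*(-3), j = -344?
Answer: 12384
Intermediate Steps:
I = -36 (I = 12*(-3) = -36)
I*j = -36*(-344) = 12384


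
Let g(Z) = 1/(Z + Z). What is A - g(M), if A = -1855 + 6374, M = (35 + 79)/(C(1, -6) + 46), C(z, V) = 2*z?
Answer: 85857/19 ≈ 4518.8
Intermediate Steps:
M = 19/8 (M = (35 + 79)/(2*1 + 46) = 114/(2 + 46) = 114/48 = 114*(1/48) = 19/8 ≈ 2.3750)
g(Z) = 1/(2*Z)
A = 4519
A - g(M) = 4519 - 1/(2*19/8) = 4519 - 8/(2*19) = 4519 - 1*4/19 = 4519 - 4/19 = 85857/19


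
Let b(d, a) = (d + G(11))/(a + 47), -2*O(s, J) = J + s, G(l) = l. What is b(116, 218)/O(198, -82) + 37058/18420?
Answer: 14181053/7077885 ≈ 2.0036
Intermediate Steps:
O(s, J) = -J/2 - s/2 (O(s, J) = -(J + s)/2 = -J/2 - s/2)
b(d, a) = (11 + d)/(47 + a) (b(d, a) = (d + 11)/(a + 47) = (11 + d)/(47 + a))
b(116, 218)/O(198, -82) + 37058/18420 = ((11 + 116)/(47 + 218))/(-1/2*(-82) - 1/2*198) + 37058/18420 = (127/265)/(41 - 99) + 37058*(1/18420) = ((1/265)*127)/(-58) + 18529/9210 = (127/265)*(-1/58) + 18529/9210 = -127/15370 + 18529/9210 = 14181053/7077885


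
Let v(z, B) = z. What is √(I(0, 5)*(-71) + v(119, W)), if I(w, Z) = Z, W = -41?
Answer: 2*I*√59 ≈ 15.362*I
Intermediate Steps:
√(I(0, 5)*(-71) + v(119, W)) = √(5*(-71) + 119) = √(-355 + 119) = √(-236) = 2*I*√59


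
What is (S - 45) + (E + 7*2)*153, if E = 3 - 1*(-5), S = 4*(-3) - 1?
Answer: 3308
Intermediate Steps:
S = -13 (S = -12 - 1 = -13)
E = 8 (E = 3 + 5 = 8)
(S - 45) + (E + 7*2)*153 = (-13 - 45) + (8 + 7*2)*153 = -58 + (8 + 14)*153 = -58 + 22*153 = -58 + 3366 = 3308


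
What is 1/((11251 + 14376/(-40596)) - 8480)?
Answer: 3383/9373095 ≈ 0.00036093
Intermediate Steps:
1/((11251 + 14376/(-40596)) - 8480) = 1/((11251 + 14376*(-1/40596)) - 8480) = 1/((11251 - 1198/3383) - 8480) = 1/(38060935/3383 - 8480) = 1/(9373095/3383) = 3383/9373095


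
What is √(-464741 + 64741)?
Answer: 200*I*√10 ≈ 632.46*I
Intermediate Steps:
√(-464741 + 64741) = √(-400000) = 200*I*√10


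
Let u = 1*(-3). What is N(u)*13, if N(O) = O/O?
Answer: 13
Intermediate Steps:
u = -3
N(O) = 1
N(u)*13 = 1*13 = 13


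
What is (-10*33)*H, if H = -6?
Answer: 1980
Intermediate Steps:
(-10*33)*H = -10*33*(-6) = -330*(-6) = 1980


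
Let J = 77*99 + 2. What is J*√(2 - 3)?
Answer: 7625*I ≈ 7625.0*I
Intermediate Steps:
J = 7625 (J = 7623 + 2 = 7625)
J*√(2 - 3) = 7625*√(2 - 3) = 7625*√(-1) = 7625*I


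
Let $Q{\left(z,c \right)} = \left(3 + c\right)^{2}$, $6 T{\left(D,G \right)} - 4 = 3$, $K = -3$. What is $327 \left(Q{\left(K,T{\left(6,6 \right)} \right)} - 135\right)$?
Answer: $- \frac{461615}{12} \approx -38468.0$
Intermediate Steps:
$T{\left(D,G \right)} = \frac{7}{6}$ ($T{\left(D,G \right)} = \frac{2}{3} + \frac{1}{6} \cdot 3 = \frac{2}{3} + \frac{1}{2} = \frac{7}{6}$)
$327 \left(Q{\left(K,T{\left(6,6 \right)} \right)} - 135\right) = 327 \left(\left(3 + \frac{7}{6}\right)^{2} - 135\right) = 327 \left(\left(\frac{25}{6}\right)^{2} - 135\right) = 327 \left(\frac{625}{36} - 135\right) = 327 \left(- \frac{4235}{36}\right) = - \frac{461615}{12}$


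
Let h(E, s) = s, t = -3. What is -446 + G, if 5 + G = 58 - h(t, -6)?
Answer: -387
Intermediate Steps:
G = 59 (G = -5 + (58 - 1*(-6)) = -5 + (58 + 6) = -5 + 64 = 59)
-446 + G = -446 + 59 = -387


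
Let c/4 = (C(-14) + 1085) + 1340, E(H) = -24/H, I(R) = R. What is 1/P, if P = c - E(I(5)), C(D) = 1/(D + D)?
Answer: 35/339663 ≈ 0.00010304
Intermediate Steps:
C(D) = 1/(2*D)
c = 67899/7 (c = 4*(((½)/(-14) + 1085) + 1340) = 4*(((½)*(-1/14) + 1085) + 1340) = 4*((-1/28 + 1085) + 1340) = 4*(30379/28 + 1340) = 4*(67899/28) = 67899/7 ≈ 9699.9)
P = 339663/35 (P = 67899/7 - (-24)/5 = 67899/7 - 1*(-24/5) = 67899/7 + 24/5 = 339663/35 ≈ 9704.7)
1/P = 1/(339663/35) = 35/339663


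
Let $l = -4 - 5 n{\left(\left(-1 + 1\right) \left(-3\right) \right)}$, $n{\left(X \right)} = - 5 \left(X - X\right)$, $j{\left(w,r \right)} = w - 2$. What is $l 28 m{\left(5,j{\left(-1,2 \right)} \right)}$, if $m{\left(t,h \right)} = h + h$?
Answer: $672$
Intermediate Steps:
$j{\left(w,r \right)} = -2 + w$
$m{\left(t,h \right)} = 2 h$
$n{\left(X \right)} = 0$ ($n{\left(X \right)} = \left(-5\right) 0 = 0$)
$l = -4$ ($l = -4 - 0 = -4 + 0 = -4$)
$l 28 m{\left(5,j{\left(-1,2 \right)} \right)} = \left(-4\right) 28 \cdot 2 \left(-2 - 1\right) = - 112 \cdot 2 \left(-3\right) = \left(-112\right) \left(-6\right) = 672$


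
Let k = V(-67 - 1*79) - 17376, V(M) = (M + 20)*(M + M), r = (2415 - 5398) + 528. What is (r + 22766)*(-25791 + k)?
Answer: -129482625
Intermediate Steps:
r = -2455 (r = -2983 + 528 = -2455)
V(M) = 2*M*(20 + M) (V(M) = (20 + M)*(2*M) = 2*M*(20 + M))
k = 19416 (k = 2*(-67 - 1*79)*(20 + (-67 - 1*79)) - 17376 = 2*(-67 - 79)*(20 + (-67 - 79)) - 17376 = 2*(-146)*(20 - 146) - 17376 = 2*(-146)*(-126) - 17376 = 36792 - 17376 = 19416)
(r + 22766)*(-25791 + k) = (-2455 + 22766)*(-25791 + 19416) = 20311*(-6375) = -129482625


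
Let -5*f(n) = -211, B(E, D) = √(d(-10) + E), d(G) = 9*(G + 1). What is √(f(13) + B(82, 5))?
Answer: 6*√30/5 ≈ 6.5727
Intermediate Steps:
d(G) = 9 + 9*G (d(G) = 9*(1 + G) = 9 + 9*G)
B(E, D) = √(-81 + E) (B(E, D) = √((9 + 9*(-10)) + E) = √((9 - 90) + E) = √(-81 + E))
f(n) = 211/5 (f(n) = -⅕*(-211) = 211/5)
√(f(13) + B(82, 5)) = √(211/5 + √(-81 + 82)) = √(211/5 + √1) = √(211/5 + 1) = √(216/5) = 6*√30/5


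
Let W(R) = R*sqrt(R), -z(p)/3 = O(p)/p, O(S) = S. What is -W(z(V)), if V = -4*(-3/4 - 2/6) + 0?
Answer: 3*I*sqrt(3) ≈ 5.1962*I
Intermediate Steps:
V = 13/3 (V = -4*(-3*1/4 - 2*1/6) + 0 = -4*(-3/4 - 1/3) + 0 = -4*(-13/12) + 0 = 13/3 + 0 = 13/3 ≈ 4.3333)
z(p) = -3 (z(p) = -3*p/p = -3*1 = -3)
W(R) = R**(3/2)
-W(z(V)) = -(-3)**(3/2) = -(-3)*I*sqrt(3) = 3*I*sqrt(3)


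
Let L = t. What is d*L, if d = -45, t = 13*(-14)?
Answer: 8190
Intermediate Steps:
t = -182
L = -182
d*L = -45*(-182) = 8190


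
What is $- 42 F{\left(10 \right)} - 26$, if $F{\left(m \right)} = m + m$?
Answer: $-866$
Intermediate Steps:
$F{\left(m \right)} = 2 m$
$- 42 F{\left(10 \right)} - 26 = - 42 \cdot 2 \cdot 10 - 26 = \left(-42\right) 20 - 26 = -840 - 26 = -866$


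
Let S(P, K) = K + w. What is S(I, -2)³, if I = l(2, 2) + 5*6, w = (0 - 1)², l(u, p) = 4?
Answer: -1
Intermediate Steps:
w = 1 (w = (-1)² = 1)
I = 34 (I = 4 + 5*6 = 4 + 30 = 34)
S(P, K) = 1 + K (S(P, K) = K + 1 = 1 + K)
S(I, -2)³ = (1 - 2)³ = (-1)³ = -1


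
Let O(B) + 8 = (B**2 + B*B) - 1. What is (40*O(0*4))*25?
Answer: -9000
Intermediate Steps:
O(B) = -9 + 2*B**2 (O(B) = -8 + ((B**2 + B*B) - 1) = -8 + ((B**2 + B**2) - 1) = -8 + (2*B**2 - 1) = -8 + (-1 + 2*B**2) = -9 + 2*B**2)
(40*O(0*4))*25 = (40*(-9 + 2*(0*4)**2))*25 = (40*(-9 + 2*0**2))*25 = (40*(-9 + 2*0))*25 = (40*(-9 + 0))*25 = (40*(-9))*25 = -360*25 = -9000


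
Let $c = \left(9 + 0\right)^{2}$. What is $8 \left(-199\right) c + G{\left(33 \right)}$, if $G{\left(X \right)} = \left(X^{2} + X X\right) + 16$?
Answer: $-126758$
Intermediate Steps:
$c = 81$ ($c = 9^{2} = 81$)
$G{\left(X \right)} = 16 + 2 X^{2}$ ($G{\left(X \right)} = \left(X^{2} + X^{2}\right) + 16 = 2 X^{2} + 16 = 16 + 2 X^{2}$)
$8 \left(-199\right) c + G{\left(33 \right)} = 8 \left(-199\right) 81 + \left(16 + 2 \cdot 33^{2}\right) = \left(-1592\right) 81 + \left(16 + 2 \cdot 1089\right) = -128952 + \left(16 + 2178\right) = -128952 + 2194 = -126758$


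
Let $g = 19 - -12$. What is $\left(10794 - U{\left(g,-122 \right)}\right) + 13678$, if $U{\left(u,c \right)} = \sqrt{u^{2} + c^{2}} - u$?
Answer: $24503 - \sqrt{15845} \approx 24377.0$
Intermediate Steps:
$g = 31$ ($g = 19 + 12 = 31$)
$U{\left(u,c \right)} = \sqrt{c^{2} + u^{2}} - u$
$\left(10794 - U{\left(g,-122 \right)}\right) + 13678 = \left(10794 - \left(\sqrt{\left(-122\right)^{2} + 31^{2}} - 31\right)\right) + 13678 = \left(10794 - \left(\sqrt{14884 + 961} - 31\right)\right) + 13678 = \left(10794 - \left(\sqrt{15845} - 31\right)\right) + 13678 = \left(10794 - \left(-31 + \sqrt{15845}\right)\right) + 13678 = \left(10794 + \left(31 - \sqrt{15845}\right)\right) + 13678 = \left(10825 - \sqrt{15845}\right) + 13678 = 24503 - \sqrt{15845}$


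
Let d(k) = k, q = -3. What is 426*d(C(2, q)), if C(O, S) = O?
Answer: 852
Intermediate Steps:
426*d(C(2, q)) = 426*2 = 852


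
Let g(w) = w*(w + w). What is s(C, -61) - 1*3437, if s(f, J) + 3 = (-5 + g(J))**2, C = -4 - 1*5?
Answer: 55305529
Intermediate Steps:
C = -9 (C = -4 - 5 = -9)
g(w) = 2*w**2 (g(w) = w*(2*w) = 2*w**2)
s(f, J) = -3 + (-5 + 2*J**2)**2
s(C, -61) - 1*3437 = (-3 + (-5 + 2*(-61)**2)**2) - 1*3437 = (-3 + (-5 + 2*3721)**2) - 3437 = (-3 + (-5 + 7442)**2) - 3437 = (-3 + 7437**2) - 3437 = (-3 + 55308969) - 3437 = 55308966 - 3437 = 55305529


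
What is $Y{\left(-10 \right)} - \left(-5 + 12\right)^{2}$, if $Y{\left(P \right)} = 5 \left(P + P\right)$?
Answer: $-149$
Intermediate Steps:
$Y{\left(P \right)} = 10 P$ ($Y{\left(P \right)} = 5 \cdot 2 P = 10 P$)
$Y{\left(-10 \right)} - \left(-5 + 12\right)^{2} = 10 \left(-10\right) - \left(-5 + 12\right)^{2} = -100 - 7^{2} = -100 - 49 = -149$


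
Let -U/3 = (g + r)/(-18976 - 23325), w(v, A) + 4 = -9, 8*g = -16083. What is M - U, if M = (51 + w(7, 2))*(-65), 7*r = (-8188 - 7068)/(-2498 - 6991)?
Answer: -18505879915099/7492691528 ≈ -2469.9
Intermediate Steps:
g = -16083/8 (g = (1/8)*(-16083) = -16083/8 ≈ -2010.4)
w(v, A) = -13 (w(v, A) = -4 - 9 = -13)
r = 15256/66423 (r = ((-8188 - 7068)/(-2498 - 6991))/7 = (-15256/(-9489))/7 = (-15256*(-1/9489))/7 = (1/7)*(15256/9489) = 15256/66423 ≈ 0.22968)
M = -2470 (M = (51 - 13)*(-65) = 38*(-65) = -2470)
U = -1068159061/7492691528 (U = -3*(-16083/8 + 15256/66423)/(-18976 - 23325) = -(-1068159061)/(177128*(-42301)) = -(-1068159061)*(-1)/(177128*42301) = -3*1068159061/22478074584 = -1068159061/7492691528 ≈ -0.14256)
M - U = -2470 - 1*(-1068159061/7492691528) = -2470 + 1068159061/7492691528 = -18505879915099/7492691528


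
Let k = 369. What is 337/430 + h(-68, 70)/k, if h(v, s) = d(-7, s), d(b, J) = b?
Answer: 121343/158670 ≈ 0.76475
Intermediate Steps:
h(v, s) = -7
337/430 + h(-68, 70)/k = 337/430 - 7/369 = 121343/158670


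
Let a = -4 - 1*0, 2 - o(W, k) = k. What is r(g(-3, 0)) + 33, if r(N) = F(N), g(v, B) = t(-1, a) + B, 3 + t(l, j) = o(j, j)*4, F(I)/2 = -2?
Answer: 29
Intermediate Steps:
F(I) = -4 (F(I) = 2*(-2) = -4)
o(W, k) = 2 - k
a = -4 (a = -4 + 0 = -4)
t(l, j) = 5 - 4*j (t(l, j) = -3 + (2 - j)*4 = -3 + (8 - 4*j) = 5 - 4*j)
g(v, B) = 21 + B (g(v, B) = (5 - 4*(-4)) + B = (5 + 16) + B = 21 + B)
r(N) = -4
r(g(-3, 0)) + 33 = -4 + 33 = 29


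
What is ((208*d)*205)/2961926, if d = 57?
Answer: 1215240/1480963 ≈ 0.82057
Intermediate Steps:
((208*d)*205)/2961926 = ((208*57)*205)/2961926 = (11856*205)*(1/2961926) = 2430480*(1/2961926) = 1215240/1480963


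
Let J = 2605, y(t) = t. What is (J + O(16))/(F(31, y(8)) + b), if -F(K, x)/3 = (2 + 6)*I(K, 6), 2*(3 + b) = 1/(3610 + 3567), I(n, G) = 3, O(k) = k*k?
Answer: -41066794/1076549 ≈ -38.147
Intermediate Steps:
O(k) = k²
b = -43061/14354 (b = -3 + 1/(2*(3610 + 3567)) = -3 + (½)/7177 = -3 + (½)*(1/7177) = -3 + 1/14354 = -43061/14354 ≈ -2.9999)
F(K, x) = -72 (F(K, x) = -3*(2 + 6)*3 = -24*3 = -3*24 = -72)
(J + O(16))/(F(31, y(8)) + b) = (2605 + 16²)/(-72 - 43061/14354) = (2605 + 256)/(-1076549/14354) = 2861*(-14354/1076549) = -41066794/1076549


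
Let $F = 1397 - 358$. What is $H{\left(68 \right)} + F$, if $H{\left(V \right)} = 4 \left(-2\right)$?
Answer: $1031$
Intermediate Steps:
$H{\left(V \right)} = -8$
$F = 1039$
$H{\left(68 \right)} + F = -8 + 1039 = 1031$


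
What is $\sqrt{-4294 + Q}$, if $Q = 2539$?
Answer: $3 i \sqrt{195} \approx 41.893 i$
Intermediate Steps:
$\sqrt{-4294 + Q} = \sqrt{-4294 + 2539} = \sqrt{-1755} = 3 i \sqrt{195}$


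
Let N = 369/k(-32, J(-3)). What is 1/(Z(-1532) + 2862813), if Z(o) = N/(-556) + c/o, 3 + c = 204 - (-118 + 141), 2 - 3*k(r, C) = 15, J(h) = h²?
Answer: 2768324/7925194037747 ≈ 3.4931e-7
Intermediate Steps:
k(r, C) = -13/3 (k(r, C) = ⅔ - ⅓*15 = ⅔ - 5 = -13/3)
c = 178 (c = -3 + (204 - (-118 + 141)) = -3 + (204 - 1*23) = -3 + (204 - 23) = -3 + 181 = 178)
N = -1107/13 (N = 369/(-13/3) = 369*(-3/13) = -1107/13 ≈ -85.154)
Z(o) = 1107/7228 + 178/o (Z(o) = -1107/13/(-556) + 178/o = -1107/13*(-1/556) + 178/o = 1107/7228 + 178/o)
1/(Z(-1532) + 2862813) = 1/((1107/7228 + 178/(-1532)) + 2862813) = 1/((1107/7228 + 178*(-1/1532)) + 2862813) = 1/((1107/7228 - 89/766) + 2862813) = 1/(102335/2768324 + 2862813) = 1/(7925194037747/2768324) = 2768324/7925194037747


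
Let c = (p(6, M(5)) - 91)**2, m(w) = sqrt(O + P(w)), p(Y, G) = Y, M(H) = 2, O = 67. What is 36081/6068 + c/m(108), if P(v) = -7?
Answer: 36081/6068 + 1445*sqrt(15)/6 ≈ 938.69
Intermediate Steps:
m(w) = 2*sqrt(15) (m(w) = sqrt(67 - 7) = sqrt(60) = 2*sqrt(15))
c = 7225 (c = (6 - 91)**2 = (-85)**2 = 7225)
36081/6068 + c/m(108) = 36081/6068 + 7225/((2*sqrt(15))) = 36081*(1/6068) + 7225*(sqrt(15)/30) = 36081/6068 + 1445*sqrt(15)/6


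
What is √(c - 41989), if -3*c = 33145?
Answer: 2*I*√119334/3 ≈ 230.3*I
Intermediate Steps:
c = -33145/3 (c = -⅓*33145 = -33145/3 ≈ -11048.)
√(c - 41989) = √(-33145/3 - 41989) = √(-159112/3) = 2*I*√119334/3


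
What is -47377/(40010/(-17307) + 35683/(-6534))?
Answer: 7349214994/1205749 ≈ 6095.1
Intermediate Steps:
-47377/(40010/(-17307) + 35683/(-6534)) = -47377/(40010*(-1/17307) + 35683*(-1/6534)) = -47377/(-40010/17307 - 35683/6534) = -47377/(-1205749/155122) = -47377*(-155122/1205749) = 7349214994/1205749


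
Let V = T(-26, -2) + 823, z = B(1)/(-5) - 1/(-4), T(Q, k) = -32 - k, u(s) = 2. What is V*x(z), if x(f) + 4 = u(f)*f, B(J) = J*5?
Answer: -8723/2 ≈ -4361.5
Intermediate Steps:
B(J) = 5*J
z = -¾ (z = (5*1)/(-5) - 1/(-4) = 5*(-⅕) - 1*(-¼) = -1 + ¼ = -¾ ≈ -0.75000)
x(f) = -4 + 2*f
V = 793 (V = (-32 - 1*(-2)) + 823 = (-32 + 2) + 823 = -30 + 823 = 793)
V*x(z) = 793*(-4 + 2*(-¾)) = 793*(-4 - 3/2) = 793*(-11/2) = -8723/2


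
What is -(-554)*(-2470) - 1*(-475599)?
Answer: -892781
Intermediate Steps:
-(-554)*(-2470) - 1*(-475599) = -554*2470 + 475599 = -1368380 + 475599 = -892781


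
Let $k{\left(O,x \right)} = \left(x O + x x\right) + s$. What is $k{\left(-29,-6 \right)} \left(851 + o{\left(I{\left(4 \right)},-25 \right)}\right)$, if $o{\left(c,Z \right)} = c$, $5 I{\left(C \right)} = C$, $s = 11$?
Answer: $\frac{941239}{5} \approx 1.8825 \cdot 10^{5}$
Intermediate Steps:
$I{\left(C \right)} = \frac{C}{5}$
$k{\left(O,x \right)} = 11 + x^{2} + O x$ ($k{\left(O,x \right)} = \left(x O + x x\right) + 11 = \left(O x + x^{2}\right) + 11 = \left(x^{2} + O x\right) + 11 = 11 + x^{2} + O x$)
$k{\left(-29,-6 \right)} \left(851 + o{\left(I{\left(4 \right)},-25 \right)}\right) = \left(11 + \left(-6\right)^{2} - -174\right) \left(851 + \frac{1}{5} \cdot 4\right) = \left(11 + 36 + 174\right) \left(851 + \frac{4}{5}\right) = 221 \cdot \frac{4259}{5} = \frac{941239}{5}$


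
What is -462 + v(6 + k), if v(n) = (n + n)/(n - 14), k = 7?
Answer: -488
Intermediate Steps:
v(n) = 2*n/(-14 + n) (v(n) = (2*n)/(-14 + n) = 2*n/(-14 + n))
-462 + v(6 + k) = -462 + 2*(6 + 7)/(-14 + (6 + 7)) = -462 + 2*13/(-14 + 13) = -462 + 2*13/(-1) = -462 + 2*13*(-1) = -462 - 26 = -488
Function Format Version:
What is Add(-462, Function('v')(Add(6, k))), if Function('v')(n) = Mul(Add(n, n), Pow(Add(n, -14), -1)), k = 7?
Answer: -488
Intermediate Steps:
Function('v')(n) = Mul(2, n, Pow(Add(-14, n), -1)) (Function('v')(n) = Mul(Mul(2, n), Pow(Add(-14, n), -1)) = Mul(2, n, Pow(Add(-14, n), -1)))
Add(-462, Function('v')(Add(6, k))) = Add(-462, Mul(2, Add(6, 7), Pow(Add(-14, Add(6, 7)), -1))) = Add(-462, Mul(2, 13, Pow(Add(-14, 13), -1))) = Add(-462, Mul(2, 13, Pow(-1, -1))) = Add(-462, Mul(2, 13, -1)) = Add(-462, -26) = -488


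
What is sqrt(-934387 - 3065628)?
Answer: I*sqrt(4000015) ≈ 2000.0*I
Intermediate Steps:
sqrt(-934387 - 3065628) = sqrt(-4000015) = I*sqrt(4000015)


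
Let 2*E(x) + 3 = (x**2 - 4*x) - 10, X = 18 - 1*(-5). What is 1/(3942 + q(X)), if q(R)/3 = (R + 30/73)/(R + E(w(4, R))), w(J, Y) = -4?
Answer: 4745/18715044 ≈ 0.00025354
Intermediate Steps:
X = 23 (X = 18 + 5 = 23)
E(x) = -13/2 + x**2/2 - 2*x (E(x) = -3/2 + ((x**2 - 4*x) - 10)/2 = -3/2 + (-10 + x**2 - 4*x)/2 = -3/2 + (-5 + x**2/2 - 2*x) = -13/2 + x**2/2 - 2*x)
q(R) = 3*(30/73 + R)/(19/2 + R) (q(R) = 3*((R + 30/73)/(R + (-13/2 + (1/2)*(-4)**2 - 2*(-4)))) = 3*((R + 30*(1/73))/(R + (-13/2 + (1/2)*16 + 8))) = 3*((R + 30/73)/(R + (-13/2 + 8 + 8))) = 3*((30/73 + R)/(R + 19/2)) = 3*((30/73 + R)/(19/2 + R)) = 3*(30/73 + R)/(19/2 + R))
1/(3942 + q(X)) = 1/(3942 + 6*(30 + 73*23)/(73*(19 + 2*23))) = 1/(3942 + 6*(30 + 1679)/(73*(19 + 46))) = 1/(3942 + (6/73)*1709/65) = 1/(3942 + (6/73)*(1/65)*1709) = 1/(3942 + 10254/4745) = 1/(18715044/4745) = 4745/18715044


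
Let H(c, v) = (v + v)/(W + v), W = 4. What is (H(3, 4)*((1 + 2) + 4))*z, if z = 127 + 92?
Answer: 1533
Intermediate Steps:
H(c, v) = 2*v/(4 + v) (H(c, v) = (v + v)/(4 + v) = (2*v)/(4 + v) = 2*v/(4 + v))
z = 219
(H(3, 4)*((1 + 2) + 4))*z = ((2*4/(4 + 4))*((1 + 2) + 4))*219 = ((2*4/8)*(3 + 4))*219 = ((2*4*(⅛))*7)*219 = (1*7)*219 = 7*219 = 1533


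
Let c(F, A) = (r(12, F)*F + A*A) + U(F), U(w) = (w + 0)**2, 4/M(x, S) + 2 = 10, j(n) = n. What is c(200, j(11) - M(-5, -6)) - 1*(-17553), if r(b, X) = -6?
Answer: 225853/4 ≈ 56463.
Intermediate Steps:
M(x, S) = 1/2 (M(x, S) = 4/(-2 + 10) = 4/8 = 4*(1/8) = 1/2)
U(w) = w**2
c(F, A) = A**2 + F**2 - 6*F (c(F, A) = (-6*F + A*A) + F**2 = (-6*F + A**2) + F**2 = (A**2 - 6*F) + F**2 = A**2 + F**2 - 6*F)
c(200, j(11) - M(-5, -6)) - 1*(-17553) = ((11 - 1*1/2)**2 + 200**2 - 6*200) - 1*(-17553) = ((11 - 1/2)**2 + 40000 - 1200) + 17553 = ((21/2)**2 + 40000 - 1200) + 17553 = (441/4 + 40000 - 1200) + 17553 = 155641/4 + 17553 = 225853/4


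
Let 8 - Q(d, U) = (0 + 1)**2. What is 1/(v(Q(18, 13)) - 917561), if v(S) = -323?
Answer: -1/917884 ≈ -1.0895e-6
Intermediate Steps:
Q(d, U) = 7 (Q(d, U) = 8 - (0 + 1)**2 = 8 - 1*1**2 = 8 - 1*1 = 8 - 1 = 7)
1/(v(Q(18, 13)) - 917561) = 1/(-323 - 917561) = 1/(-917884) = -1/917884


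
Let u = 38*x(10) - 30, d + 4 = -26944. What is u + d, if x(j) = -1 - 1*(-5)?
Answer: -26826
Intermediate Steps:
d = -26948 (d = -4 - 26944 = -26948)
x(j) = 4 (x(j) = -1 + 5 = 4)
u = 122 (u = 38*4 - 30 = 152 - 30 = 122)
u + d = 122 - 26948 = -26826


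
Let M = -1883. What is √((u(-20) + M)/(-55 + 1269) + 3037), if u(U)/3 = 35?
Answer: 3*√124271110/607 ≈ 55.096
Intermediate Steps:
u(U) = 105 (u(U) = 3*35 = 105)
√((u(-20) + M)/(-55 + 1269) + 3037) = √((105 - 1883)/(-55 + 1269) + 3037) = √(-1778/1214 + 3037) = √(-1778*1/1214 + 3037) = √(-889/607 + 3037) = √(1842570/607) = 3*√124271110/607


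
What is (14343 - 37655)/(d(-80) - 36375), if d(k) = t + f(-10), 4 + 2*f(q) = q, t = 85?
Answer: 23312/36297 ≈ 0.64226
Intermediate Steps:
f(q) = -2 + q/2
d(k) = 78 (d(k) = 85 + (-2 + (½)*(-10)) = 85 + (-2 - 5) = 85 - 7 = 78)
(14343 - 37655)/(d(-80) - 36375) = (14343 - 37655)/(78 - 36375) = -23312/(-36297) = -23312*(-1/36297) = 23312/36297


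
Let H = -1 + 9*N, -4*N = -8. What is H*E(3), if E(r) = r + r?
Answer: 102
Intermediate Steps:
E(r) = 2*r
N = 2 (N = -¼*(-8) = 2)
H = 17 (H = -1 + 9*2 = -1 + 18 = 17)
H*E(3) = 17*(2*3) = 17*6 = 102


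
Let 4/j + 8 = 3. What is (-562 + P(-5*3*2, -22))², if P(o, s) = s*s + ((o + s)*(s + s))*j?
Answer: 91049764/25 ≈ 3.6420e+6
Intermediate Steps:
j = -⅘ (j = 4/(-8 + 3) = 4/(-5) = 4*(-⅕) = -⅘ ≈ -0.80000)
P(o, s) = s² - 8*s*(o + s)/5 (P(o, s) = s*s + ((o + s)*(s + s))*(-⅘) = s² + ((o + s)*(2*s))*(-⅘) = s² + (2*s*(o + s))*(-⅘) = s² - 8*s*(o + s)/5)
(-562 + P(-5*3*2, -22))² = (-562 - ⅕*(-22)*(3*(-22) + 8*(-5*3*2)))² = (-562 - ⅕*(-22)*(-66 + 8*(-15*2)))² = (-562 - ⅕*(-22)*(-66 + 8*(-30)))² = (-562 - ⅕*(-22)*(-66 - 240))² = (-562 - ⅕*(-22)*(-306))² = (-562 - 6732/5)² = (-9542/5)² = 91049764/25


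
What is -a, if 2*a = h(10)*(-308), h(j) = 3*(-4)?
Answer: -1848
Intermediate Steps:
h(j) = -12
a = 1848 (a = (-12*(-308))/2 = (½)*3696 = 1848)
-a = -1*1848 = -1848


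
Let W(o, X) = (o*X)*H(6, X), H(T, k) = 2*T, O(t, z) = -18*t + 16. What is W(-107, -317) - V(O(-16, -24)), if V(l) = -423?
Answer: 407451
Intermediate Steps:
O(t, z) = 16 - 18*t
W(o, X) = 12*X*o (W(o, X) = (o*X)*(2*6) = (X*o)*12 = 12*X*o)
W(-107, -317) - V(O(-16, -24)) = 12*(-317)*(-107) - 1*(-423) = 407028 + 423 = 407451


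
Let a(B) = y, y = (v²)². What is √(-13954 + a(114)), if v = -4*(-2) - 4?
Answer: 3*I*√1522 ≈ 117.04*I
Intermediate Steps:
v = 4 (v = 8 - 4 = 4)
y = 256 (y = (4²)² = 16² = 256)
a(B) = 256
√(-13954 + a(114)) = √(-13954 + 256) = √(-13698) = 3*I*√1522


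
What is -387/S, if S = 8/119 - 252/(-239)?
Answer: -11006667/31900 ≈ -345.04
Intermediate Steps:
S = 31900/28441 (S = 8*(1/119) - 252*(-1/239) = 8/119 + 252/239 = 31900/28441 ≈ 1.1216)
-387/S = -387/31900/28441 = -387*28441/31900 = -11006667/31900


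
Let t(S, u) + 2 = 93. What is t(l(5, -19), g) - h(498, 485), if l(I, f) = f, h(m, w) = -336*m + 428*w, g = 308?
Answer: -40161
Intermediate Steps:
t(S, u) = 91 (t(S, u) = -2 + 93 = 91)
t(l(5, -19), g) - h(498, 485) = 91 - (-336*498 + 428*485) = 91 - (-167328 + 207580) = 91 - 1*40252 = 91 - 40252 = -40161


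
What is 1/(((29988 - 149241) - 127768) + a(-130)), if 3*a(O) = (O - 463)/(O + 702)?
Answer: -1716/423888629 ≈ -4.0482e-6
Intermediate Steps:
a(O) = (-463 + O)/(3*(702 + O)) (a(O) = ((O - 463)/(O + 702))/3 = ((-463 + O)/(702 + O))/3 = (-463 + O)/(3*(702 + O)))
1/(((29988 - 149241) - 127768) + a(-130)) = 1/(((29988 - 149241) - 127768) + (-463 - 130)/(3*(702 - 130))) = 1/((-119253 - 127768) + (1/3)*(-593)/572) = 1/(-247021 + (1/3)*(1/572)*(-593)) = 1/(-247021 - 593/1716) = 1/(-423888629/1716) = -1716/423888629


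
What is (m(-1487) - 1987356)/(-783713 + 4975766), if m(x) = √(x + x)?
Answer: -662452/1397351 + I*√2974/4192053 ≈ -0.47408 + 1.3009e-5*I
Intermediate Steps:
m(x) = √2*√x (m(x) = √(2*x) = √2*√x)
(m(-1487) - 1987356)/(-783713 + 4975766) = (√2*√(-1487) - 1987356)/(-783713 + 4975766) = (√2*(I*√1487) - 1987356)/4192053 = (I*√2974 - 1987356)*(1/4192053) = (-1987356 + I*√2974)*(1/4192053) = -662452/1397351 + I*√2974/4192053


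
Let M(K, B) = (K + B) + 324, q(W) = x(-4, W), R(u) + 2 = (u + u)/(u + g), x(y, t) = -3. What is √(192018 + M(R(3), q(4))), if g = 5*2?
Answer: √32505031/13 ≈ 438.56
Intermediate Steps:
g = 10
R(u) = -2 + 2*u/(10 + u) (R(u) = -2 + (u + u)/(u + 10) = -2 + (2*u)/(10 + u) = -2 + 2*u/(10 + u))
q(W) = -3
M(K, B) = 324 + B + K (M(K, B) = (B + K) + 324 = 324 + B + K)
√(192018 + M(R(3), q(4))) = √(192018 + (324 - 3 - 20/(10 + 3))) = √(192018 + (324 - 3 - 20/13)) = √(192018 + 4153/13) = √(2500387/13) = √32505031/13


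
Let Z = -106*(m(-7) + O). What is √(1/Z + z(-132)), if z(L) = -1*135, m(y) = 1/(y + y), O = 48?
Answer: 2*I*√42684597439/35563 ≈ 11.619*I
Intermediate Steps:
m(y) = 1/(2*y)
z(L) = -135
Z = -35563/7 (Z = -106*((½)/(-7) + 48) = -106*((½)*(-⅐) + 48) = -106*(-1/14 + 48) = -106*671/14 = -35563/7 ≈ -5080.4)
√(1/Z + z(-132)) = √(1/(-35563/7) - 135) = √(-7/35563 - 135) = √(-4801012/35563) = 2*I*√42684597439/35563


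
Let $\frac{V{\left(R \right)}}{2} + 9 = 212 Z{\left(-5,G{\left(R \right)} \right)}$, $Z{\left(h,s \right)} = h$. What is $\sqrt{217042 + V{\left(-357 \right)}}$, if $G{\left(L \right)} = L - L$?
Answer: $2 \sqrt{53726} \approx 463.58$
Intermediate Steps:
$G{\left(L \right)} = 0$
$V{\left(R \right)} = -2138$ ($V{\left(R \right)} = -18 + 2 \cdot 212 \left(-5\right) = -18 + 2 \left(-1060\right) = -18 - 2120 = -2138$)
$\sqrt{217042 + V{\left(-357 \right)}} = \sqrt{217042 - 2138} = \sqrt{214904} = 2 \sqrt{53726}$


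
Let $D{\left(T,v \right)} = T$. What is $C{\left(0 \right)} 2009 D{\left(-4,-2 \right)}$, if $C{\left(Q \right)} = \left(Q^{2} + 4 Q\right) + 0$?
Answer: $0$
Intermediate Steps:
$C{\left(Q \right)} = Q^{2} + 4 Q$
$C{\left(0 \right)} 2009 D{\left(-4,-2 \right)} = 0 \left(4 + 0\right) 2009 \left(-4\right) = 0 \cdot 4 \cdot 2009 \left(-4\right) = 0 \cdot 2009 \left(-4\right) = 0 \left(-4\right) = 0$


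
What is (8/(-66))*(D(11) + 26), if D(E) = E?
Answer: -148/33 ≈ -4.4848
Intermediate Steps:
(8/(-66))*(D(11) + 26) = (8/(-66))*(11 + 26) = (8*(-1/66))*37 = -4/33*37 = -148/33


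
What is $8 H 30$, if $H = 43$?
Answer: $10320$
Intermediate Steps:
$8 H 30 = 8 \cdot 43 \cdot 30 = 344 \cdot 30 = 10320$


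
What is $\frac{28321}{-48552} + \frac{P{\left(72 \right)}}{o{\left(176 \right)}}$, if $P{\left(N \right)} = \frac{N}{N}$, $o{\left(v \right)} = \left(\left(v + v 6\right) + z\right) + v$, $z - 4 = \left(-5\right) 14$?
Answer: $- \frac{18979115}{32578392} \approx -0.58257$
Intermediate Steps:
$z = -66$ ($z = 4 - 70 = -66$)
$o{\left(v \right)} = -66 + 8 v$ ($o{\left(v \right)} = \left(\left(v + v 6\right) - 66\right) + v = \left(\left(v + 6 v\right) - 66\right) + v = \left(7 v - 66\right) + v = \left(-66 + 7 v\right) + v = -66 + 8 v$)
$P{\left(N \right)} = 1$
$\frac{28321}{-48552} + \frac{P{\left(72 \right)}}{o{\left(176 \right)}} = \frac{28321}{-48552} + 1 \frac{1}{-66 + 8 \cdot 176} = 28321 \left(- \frac{1}{48552}\right) + 1 \frac{1}{-66 + 1408} = - \frac{28321}{48552} + 1 \cdot \frac{1}{1342} = - \frac{28321}{48552} + \frac{1}{1342} = - \frac{18979115}{32578392}$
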